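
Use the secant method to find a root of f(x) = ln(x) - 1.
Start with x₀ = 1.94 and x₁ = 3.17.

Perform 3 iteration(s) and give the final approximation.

f(x) = ln(x) - 1
x₀ = 1.94, x₁ = 3.17

Secant formula: x_{n+1} = x_n - f(x_n)(x_n - x_{n-1})/(f(x_n) - f(x_{n-1}))

Iteration 1:
  f(1.940000) = -0.337312
  f(3.170000) = 0.153732
  x_2 = 3.170000 - 0.153732×(3.170000 - 1.940000)/(0.153732 - (-0.337312))
       = 2.784922
Iteration 2:
  f(3.170000) = 0.153732
  f(2.784922) = 0.024220
  x_3 = 2.784922 - 0.024220×(2.784922 - 3.170000)/(0.024220 - 0.153732)
       = 2.712909
Iteration 3:
  f(2.784922) = 0.024220
  f(2.712909) = -0.001979
  x_4 = 2.712909 - (-0.001979)×(2.712909 - 2.784922)/(-0.001979 - 0.024220)
       = 2.718347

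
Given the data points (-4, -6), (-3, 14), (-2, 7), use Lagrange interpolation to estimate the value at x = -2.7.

Lagrange interpolation formula:
P(x) = Σ yᵢ × Lᵢ(x)
where Lᵢ(x) = Π_{j≠i} (x - xⱼ)/(xᵢ - xⱼ)

L_0(-2.7) = (-2.7 - (-3))/(-4 - (-3)) × (-2.7 - (-2))/(-4 - (-2)) = -0.105000
L_1(-2.7) = (-2.7 - (-4))/(-3 - (-4)) × (-2.7 - (-2))/(-3 - (-2)) = 0.910000
L_2(-2.7) = (-2.7 - (-4))/(-2 - (-4)) × (-2.7 - (-3))/(-2 - (-3)) = 0.195000

P(-2.7) = (-6)×L_0(-2.7) + 14×L_1(-2.7) + 7×L_2(-2.7)
P(-2.7) = 14.735000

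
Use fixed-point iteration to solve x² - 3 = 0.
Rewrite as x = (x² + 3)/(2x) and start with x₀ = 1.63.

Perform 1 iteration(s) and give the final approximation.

Equation: x² - 3 = 0
Fixed-point form: x = (x² + 3)/(2x)
x₀ = 1.63

x_1 = g(1.630000) = 1.735245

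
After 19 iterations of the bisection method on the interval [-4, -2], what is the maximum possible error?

Bisection error bound: |error| ≤ (b-a)/2^n
|error| ≤ (-2 - (-4))/2^19 = 2/2^19
|error| ≤ 0.0000038147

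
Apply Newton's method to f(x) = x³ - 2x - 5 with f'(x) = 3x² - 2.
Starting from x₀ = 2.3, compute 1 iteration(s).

f(x) = x³ - 2x - 5
f'(x) = 3x² - 2
x₀ = 2.3

Newton-Raphson formula: x_{n+1} = x_n - f(x_n)/f'(x_n)

Iteration 1:
  f(2.300000) = 2.567000
  f'(2.300000) = 13.870000
  x_1 = 2.300000 - 2.567000/13.870000 = 2.114924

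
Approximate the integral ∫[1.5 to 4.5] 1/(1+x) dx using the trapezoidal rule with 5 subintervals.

f(x) = 1/(1+x)
a = 1.5, b = 4.5, n = 5
h = (b - a)/n = 0.600000

Trapezoidal rule: (h/2)[f(x₀) + 2f(x₁) + 2f(x₂) + ... + f(xₙ)]

x_0 = 1.5000, f(x_0) = 0.400000, coefficient = 1
x_1 = 2.1000, f(x_1) = 0.322581, coefficient = 2
x_2 = 2.7000, f(x_2) = 0.270270, coefficient = 2
x_3 = 3.3000, f(x_3) = 0.232558, coefficient = 2
x_4 = 3.9000, f(x_4) = 0.204082, coefficient = 2
x_5 = 4.5000, f(x_5) = 0.181818, coefficient = 1

I ≈ (0.600000/2) × 2.640800 = 0.792240
Exact value: 0.788457
Error: 0.003783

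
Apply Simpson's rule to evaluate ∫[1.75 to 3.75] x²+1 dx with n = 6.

f(x) = x²+1
a = 1.75, b = 3.75, n = 6
h = (b - a)/n = 0.333333

Simpson's rule: (h/3)[f(x₀) + 4f(x₁) + 2f(x₂) + ... + f(xₙ)]

x_0 = 1.7500, f(x_0) = 4.062500, coefficient = 1
x_1 = 2.0833, f(x_1) = 5.340278, coefficient = 4
x_2 = 2.4167, f(x_2) = 6.840278, coefficient = 2
x_3 = 2.7500, f(x_3) = 8.562500, coefficient = 4
x_4 = 3.0833, f(x_4) = 10.506944, coefficient = 2
x_5 = 3.4167, f(x_5) = 12.673611, coefficient = 4
x_6 = 3.7500, f(x_6) = 15.062500, coefficient = 1

I ≈ (0.333333/3) × 160.125000 = 17.791667
Exact value: 17.791667
Error: 0.000000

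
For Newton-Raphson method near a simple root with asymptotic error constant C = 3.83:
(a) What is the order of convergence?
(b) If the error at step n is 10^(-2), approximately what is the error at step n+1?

(a) Newton-Raphson has quadratic (order 2) convergence near simple roots.
    This means |e_{n+1}| ≈ C|e_n|².

(b) With |e_n| = 10^(-2) and C = 3.83:
    |e_{n+1}| ≈ 3.83 × (10^(-2))² = 3.83 × 10^(-4)

(a) 2 (quadratic); (b) |e_{n+1}| ≈ 3.830e-04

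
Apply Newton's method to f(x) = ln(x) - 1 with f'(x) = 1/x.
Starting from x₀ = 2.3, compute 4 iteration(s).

f(x) = ln(x) - 1
f'(x) = 1/x
x₀ = 2.3

Newton-Raphson formula: x_{n+1} = x_n - f(x_n)/f'(x_n)

Iteration 1:
  f(2.300000) = -0.167091
  f'(2.300000) = 0.434783
  x_1 = 2.300000 - (-0.167091)/0.434783 = 2.684309
Iteration 2:
  f(2.684309) = -0.012577
  f'(2.684309) = 0.372535
  x_2 = 2.684309 - (-0.012577)/0.372535 = 2.718069
Iteration 3:
  f(2.718069) = -0.000078
  f'(2.718069) = 0.367908
  x_3 = 2.718069 - (-0.000078)/0.367908 = 2.718282
Iteration 4:
  f(2.718282) = 0.000000
  f'(2.718282) = 0.367879
  x_4 = 2.718282 - 0.000000/0.367879 = 2.718282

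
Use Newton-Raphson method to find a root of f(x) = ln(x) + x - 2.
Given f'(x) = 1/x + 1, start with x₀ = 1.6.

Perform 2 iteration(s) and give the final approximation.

f(x) = ln(x) + x - 2
f'(x) = 1/x + 1
x₀ = 1.6

Newton-Raphson formula: x_{n+1} = x_n - f(x_n)/f'(x_n)

Iteration 1:
  f(1.600000) = 0.070004
  f'(1.600000) = 1.625000
  x_1 = 1.600000 - 0.070004/1.625000 = 1.556921
Iteration 2:
  f(1.556921) = -0.000369
  f'(1.556921) = 1.642293
  x_2 = 1.556921 - (-0.000369)/1.642293 = 1.557146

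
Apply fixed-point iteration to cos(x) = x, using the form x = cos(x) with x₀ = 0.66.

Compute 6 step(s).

Equation: cos(x) = x
Fixed-point form: x = cos(x)
x₀ = 0.66

x_1 = g(0.660000) = 0.789992
x_2 = g(0.789992) = 0.703851
x_3 = g(0.703851) = 0.762356
x_4 = g(0.762356) = 0.723211
x_5 = g(0.723211) = 0.749685
x_6 = g(0.749685) = 0.731904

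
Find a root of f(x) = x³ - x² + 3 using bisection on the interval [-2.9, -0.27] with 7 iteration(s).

f(x) = x³ - x² + 3
Initial interval: [-2.9, -0.27]

Iteration 1:
  c_1 = (-2.900000 + (-0.270000))/2 = -1.585000
  f(c_1) = f(-1.585000) = -3.494102
  f(a) × f(c) ≥ 0, new interval: [-1.585000, -0.270000]
Iteration 2:
  c_2 = (-1.585000 + (-0.270000))/2 = -0.927500
  f(c_2) = f(-0.927500) = 1.341856
  f(a) × f(c) < 0, new interval: [-1.585000, -0.927500]
Iteration 3:
  c_3 = (-1.585000 + (-0.927500))/2 = -1.256250
  f(c_3) = f(-1.256250) = -0.560733
  f(a) × f(c) ≥ 0, new interval: [-1.256250, -0.927500]
Iteration 4:
  c_4 = (-1.256250 + (-0.927500))/2 = -1.091875
  f(c_4) = f(-1.091875) = 0.506085
  f(a) × f(c) < 0, new interval: [-1.256250, -1.091875]
Iteration 5:
  c_5 = (-1.256250 + (-1.091875))/2 = -1.174063
  f(c_5) = f(-1.174063) = 0.003223
  f(a) × f(c) < 0, new interval: [-1.256250, -1.174063]
Iteration 6:
  c_6 = (-1.256250 + (-1.174063))/2 = -1.215156
  f(c_6) = f(-1.215156) = -0.270910
  f(a) × f(c) ≥ 0, new interval: [-1.215156, -1.174063]
Iteration 7:
  c_7 = (-1.215156 + (-1.174063))/2 = -1.194609
  f(c_7) = f(-1.194609) = -0.131909
  f(a) × f(c) ≥ 0, new interval: [-1.194609, -1.174063]

After 7 iteration(s), the approximation is c_7 = -1.194609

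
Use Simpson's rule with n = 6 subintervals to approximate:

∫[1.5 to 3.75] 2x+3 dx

f(x) = 2x+3
a = 1.5, b = 3.75, n = 6
h = (b - a)/n = 0.375000

Simpson's rule: (h/3)[f(x₀) + 4f(x₁) + 2f(x₂) + ... + f(xₙ)]

x_0 = 1.5000, f(x_0) = 6.000000, coefficient = 1
x_1 = 1.8750, f(x_1) = 6.750000, coefficient = 4
x_2 = 2.2500, f(x_2) = 7.500000, coefficient = 2
x_3 = 2.6250, f(x_3) = 8.250000, coefficient = 4
x_4 = 3.0000, f(x_4) = 9.000000, coefficient = 2
x_5 = 3.3750, f(x_5) = 9.750000, coefficient = 4
x_6 = 3.7500, f(x_6) = 10.500000, coefficient = 1

I ≈ (0.375000/3) × 148.500000 = 18.562500
Exact value: 18.562500
Error: 0.000000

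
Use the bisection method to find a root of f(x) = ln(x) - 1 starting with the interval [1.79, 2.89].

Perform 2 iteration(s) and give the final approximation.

f(x) = ln(x) - 1
Initial interval: [1.79, 2.89]

Iteration 1:
  c_1 = (1.790000 + 2.890000)/2 = 2.340000
  f(c_1) = f(2.340000) = -0.149849
  f(a) × f(c) ≥ 0, new interval: [2.340000, 2.890000]
Iteration 2:
  c_2 = (2.340000 + 2.890000)/2 = 2.615000
  f(c_2) = f(2.615000) = -0.038736
  f(a) × f(c) ≥ 0, new interval: [2.615000, 2.890000]

After 2 iteration(s), the approximation is c_2 = 2.615000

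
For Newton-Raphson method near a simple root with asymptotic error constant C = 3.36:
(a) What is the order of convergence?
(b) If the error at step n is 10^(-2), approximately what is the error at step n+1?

(a) Newton-Raphson has quadratic (order 2) convergence near simple roots.
    This means |e_{n+1}| ≈ C|e_n|².

(b) With |e_n| = 10^(-2) and C = 3.36:
    |e_{n+1}| ≈ 3.36 × (10^(-2))² = 3.36 × 10^(-4)

(a) 2 (quadratic); (b) |e_{n+1}| ≈ 3.360e-04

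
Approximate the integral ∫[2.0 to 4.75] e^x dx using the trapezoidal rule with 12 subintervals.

f(x) = e^x
a = 2.0, b = 4.75, n = 12
h = (b - a)/n = 0.229167

Trapezoidal rule: (h/2)[f(x₀) + 2f(x₁) + 2f(x₂) + ... + f(xₙ)]

x_0 = 2.0000, f(x_0) = 7.389056, coefficient = 1
x_1 = 2.2292, f(x_1) = 9.292119, coefficient = 2
x_2 = 2.4583, f(x_2) = 11.685320, coefficient = 2
x_3 = 2.6875, f(x_3) = 14.694893, coefficient = 2
x_4 = 2.9167, f(x_4) = 18.479586, coefficient = 2
x_5 = 3.1458, f(x_5) = 23.239033, coefficient = 2
x_6 = 3.3750, f(x_6) = 29.224284, coefficient = 2
x_7 = 3.6042, f(x_7) = 36.751045, coefficient = 2
x_8 = 3.8333, f(x_8) = 46.216336, coefficient = 2
x_9 = 4.0625, f(x_9) = 58.119428, coefficient = 2
x_10 = 4.2917, f(x_10) = 73.088181, coefficient = 2
x_11 = 4.5208, f(x_11) = 91.912160, coefficient = 2
x_12 = 4.7500, f(x_12) = 115.584285, coefficient = 1

I ≈ (0.229167/2) × 948.378110 = 108.668325
Exact value: 108.195228
Error: 0.473097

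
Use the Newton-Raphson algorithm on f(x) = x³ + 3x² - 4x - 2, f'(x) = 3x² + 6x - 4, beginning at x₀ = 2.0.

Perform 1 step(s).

f(x) = x³ + 3x² - 4x - 2
f'(x) = 3x² + 6x - 4
x₀ = 2.0

Newton-Raphson formula: x_{n+1} = x_n - f(x_n)/f'(x_n)

Iteration 1:
  f(2.000000) = 10.000000
  f'(2.000000) = 20.000000
  x_1 = 2.000000 - 10.000000/20.000000 = 1.500000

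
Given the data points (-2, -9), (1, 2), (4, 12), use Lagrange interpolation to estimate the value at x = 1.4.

Lagrange interpolation formula:
P(x) = Σ yᵢ × Lᵢ(x)
where Lᵢ(x) = Π_{j≠i} (x - xⱼ)/(xᵢ - xⱼ)

L_0(1.4) = (1.4 - 1)/(-2 - 1) × (1.4 - 4)/(-2 - 4) = -0.057778
L_1(1.4) = (1.4 - (-2))/(1 - (-2)) × (1.4 - 4)/(1 - 4) = 0.982222
L_2(1.4) = (1.4 - (-2))/(4 - (-2)) × (1.4 - 1)/(4 - 1) = 0.075556

P(1.4) = (-9)×L_0(1.4) + 2×L_1(1.4) + 12×L_2(1.4)
P(1.4) = 3.391111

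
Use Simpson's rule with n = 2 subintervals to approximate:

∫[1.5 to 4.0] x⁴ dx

f(x) = x⁴
a = 1.5, b = 4.0, n = 2
h = (b - a)/n = 1.250000

Simpson's rule: (h/3)[f(x₀) + 4f(x₁) + 2f(x₂) + ... + f(xₙ)]

x_0 = 1.5000, f(x_0) = 5.062500, coefficient = 1
x_1 = 2.7500, f(x_1) = 57.191406, coefficient = 4
x_2 = 4.0000, f(x_2) = 256.000000, coefficient = 1

I ≈ (1.250000/3) × 489.828125 = 204.095052
Exact value: 203.281250
Error: 0.813802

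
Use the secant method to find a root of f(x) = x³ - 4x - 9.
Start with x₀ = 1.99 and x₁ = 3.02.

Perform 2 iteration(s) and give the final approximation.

f(x) = x³ - 4x - 9
x₀ = 1.99, x₁ = 3.02

Secant formula: x_{n+1} = x_n - f(x_n)(x_n - x_{n-1})/(f(x_n) - f(x_{n-1}))

Iteration 1:
  f(1.990000) = -9.079401
  f(3.020000) = 6.463608
  x_2 = 3.020000 - 6.463608×(3.020000 - 1.990000)/(6.463608 - (-9.079401))
       = 2.591671
Iteration 2:
  f(3.020000) = 6.463608
  f(2.591671) = -1.959050
  x_3 = 2.591671 - (-1.959050)×(2.591671 - 3.020000)/(-1.959050 - 6.463608)
       = 2.691298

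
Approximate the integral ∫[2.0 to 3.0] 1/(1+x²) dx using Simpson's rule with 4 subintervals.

f(x) = 1/(1+x²)
a = 2.0, b = 3.0, n = 4
h = (b - a)/n = 0.250000

Simpson's rule: (h/3)[f(x₀) + 4f(x₁) + 2f(x₂) + ... + f(xₙ)]

x_0 = 2.0000, f(x_0) = 0.200000, coefficient = 1
x_1 = 2.2500, f(x_1) = 0.164948, coefficient = 4
x_2 = 2.5000, f(x_2) = 0.137931, coefficient = 2
x_3 = 2.7500, f(x_3) = 0.116788, coefficient = 4
x_4 = 3.0000, f(x_4) = 0.100000, coefficient = 1

I ≈ (0.250000/3) × 1.702809 = 0.141901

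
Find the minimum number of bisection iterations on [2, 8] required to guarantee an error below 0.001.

We need (b-a)/2^n ≤ 0.001
(8 - 2)/2^n ≤ 0.001
6/2^n ≤ 0.001
2^n ≥ 6000
n ≥ log₂(6000) = 12.55
n ≥ 13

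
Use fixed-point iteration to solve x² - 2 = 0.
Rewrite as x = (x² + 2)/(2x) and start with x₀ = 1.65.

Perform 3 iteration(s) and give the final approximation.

Equation: x² - 2 = 0
Fixed-point form: x = (x² + 2)/(2x)
x₀ = 1.65

x_1 = g(1.650000) = 1.431061
x_2 = g(1.431061) = 1.414313
x_3 = g(1.414313) = 1.414214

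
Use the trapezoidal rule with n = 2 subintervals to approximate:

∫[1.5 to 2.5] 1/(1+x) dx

f(x) = 1/(1+x)
a = 1.5, b = 2.5, n = 2
h = (b - a)/n = 0.500000

Trapezoidal rule: (h/2)[f(x₀) + 2f(x₁) + 2f(x₂) + ... + f(xₙ)]

x_0 = 1.5000, f(x_0) = 0.400000, coefficient = 1
x_1 = 2.0000, f(x_1) = 0.333333, coefficient = 2
x_2 = 2.5000, f(x_2) = 0.285714, coefficient = 1

I ≈ (0.500000/2) × 1.352381 = 0.338095
Exact value: 0.336472
Error: 0.001623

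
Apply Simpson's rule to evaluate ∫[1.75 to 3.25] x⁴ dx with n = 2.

f(x) = x⁴
a = 1.75, b = 3.25, n = 2
h = (b - a)/n = 0.750000

Simpson's rule: (h/3)[f(x₀) + 4f(x₁) + 2f(x₂) + ... + f(xₙ)]

x_0 = 1.7500, f(x_0) = 9.378906, coefficient = 1
x_1 = 2.5000, f(x_1) = 39.062500, coefficient = 4
x_2 = 3.2500, f(x_2) = 111.566406, coefficient = 1

I ≈ (0.750000/3) × 277.195312 = 69.298828
Exact value: 69.235547
Error: 0.063281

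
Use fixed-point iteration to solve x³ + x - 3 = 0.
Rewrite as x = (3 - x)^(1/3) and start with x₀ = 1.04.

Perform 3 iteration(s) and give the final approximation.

Equation: x³ + x - 3 = 0
Fixed-point form: x = (3 - x)^(1/3)
x₀ = 1.04

x_1 = g(1.040000) = 1.251465
x_2 = g(1.251465) = 1.204735
x_3 = g(1.204735) = 1.215373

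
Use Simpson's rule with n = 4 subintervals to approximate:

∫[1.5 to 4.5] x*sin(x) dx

f(x) = x*sin(x)
a = 1.5, b = 4.5, n = 4
h = (b - a)/n = 0.750000

Simpson's rule: (h/3)[f(x₀) + 4f(x₁) + 2f(x₂) + ... + f(xₙ)]

x_0 = 1.5000, f(x_0) = 1.496242, coefficient = 1
x_1 = 2.2500, f(x_1) = 1.750665, coefficient = 4
x_2 = 3.0000, f(x_2) = 0.423360, coefficient = 2
x_3 = 3.7500, f(x_3) = -2.143355, coefficient = 4
x_4 = 4.5000, f(x_4) = -4.398886, coefficient = 1

I ≈ (0.750000/3) × -3.626684 = -0.906671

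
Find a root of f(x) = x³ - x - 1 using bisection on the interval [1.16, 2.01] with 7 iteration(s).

f(x) = x³ - x - 1
Initial interval: [1.16, 2.01]

Iteration 1:
  c_1 = (1.160000 + 2.010000)/2 = 1.585000
  f(c_1) = f(1.585000) = 1.396877
  f(a) × f(c) < 0, new interval: [1.160000, 1.585000]
Iteration 2:
  c_2 = (1.160000 + 1.585000)/2 = 1.372500
  f(c_2) = f(1.372500) = 0.212955
  f(a) × f(c) < 0, new interval: [1.160000, 1.372500]
Iteration 3:
  c_3 = (1.160000 + 1.372500)/2 = 1.266250
  f(c_3) = f(1.266250) = -0.235959
  f(a) × f(c) ≥ 0, new interval: [1.266250, 1.372500]
Iteration 4:
  c_4 = (1.266250 + 1.372500)/2 = 1.319375
  f(c_4) = f(1.319375) = -0.022672
  f(a) × f(c) ≥ 0, new interval: [1.319375, 1.372500]
Iteration 5:
  c_5 = (1.319375 + 1.372500)/2 = 1.345938
  f(c_5) = f(1.345938) = 0.092293
  f(a) × f(c) < 0, new interval: [1.319375, 1.345938]
Iteration 6:
  c_6 = (1.319375 + 1.345938)/2 = 1.332656
  f(c_6) = f(1.332656) = 0.034105
  f(a) × f(c) < 0, new interval: [1.319375, 1.332656]
Iteration 7:
  c_7 = (1.319375 + 1.332656)/2 = 1.326016
  f(c_7) = f(1.326016) = 0.005541
  f(a) × f(c) < 0, new interval: [1.319375, 1.326016]

After 7 iteration(s), the approximation is c_7 = 1.326016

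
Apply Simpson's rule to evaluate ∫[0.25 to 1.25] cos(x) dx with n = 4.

f(x) = cos(x)
a = 0.25, b = 1.25, n = 4
h = (b - a)/n = 0.250000

Simpson's rule: (h/3)[f(x₀) + 4f(x₁) + 2f(x₂) + ... + f(xₙ)]

x_0 = 0.2500, f(x_0) = 0.968912, coefficient = 1
x_1 = 0.5000, f(x_1) = 0.877583, coefficient = 4
x_2 = 0.7500, f(x_2) = 0.731689, coefficient = 2
x_3 = 1.0000, f(x_3) = 0.540302, coefficient = 4
x_4 = 1.2500, f(x_4) = 0.315322, coefficient = 1

I ≈ (0.250000/3) × 8.419152 = 0.701596
Exact value: 0.701581
Error: 0.000015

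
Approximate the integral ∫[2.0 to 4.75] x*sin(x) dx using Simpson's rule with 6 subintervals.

f(x) = x*sin(x)
a = 2.0, b = 4.75, n = 6
h = (b - a)/n = 0.458333

Simpson's rule: (h/3)[f(x₀) + 4f(x₁) + 2f(x₂) + ... + f(xₙ)]

x_0 = 2.0000, f(x_0) = 1.818595, coefficient = 1
x_1 = 2.4583, f(x_1) = 1.552005, coefficient = 4
x_2 = 2.9167, f(x_2) = 0.650516, coefficient = 2
x_3 = 3.3750, f(x_3) = -0.780617, coefficient = 4
x_4 = 3.8333, f(x_4) = -2.445202, coefficient = 2
x_5 = 4.2917, f(x_5) = -3.917408, coefficient = 4
x_6 = 4.7500, f(x_6) = -4.746641, coefficient = 1

I ≈ (0.458333/3) × -19.101496 = -2.918284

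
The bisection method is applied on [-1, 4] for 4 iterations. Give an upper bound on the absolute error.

Bisection error bound: |error| ≤ (b-a)/2^n
|error| ≤ (4 - (-1))/2^4 = 5/2^4
|error| ≤ 0.3125000000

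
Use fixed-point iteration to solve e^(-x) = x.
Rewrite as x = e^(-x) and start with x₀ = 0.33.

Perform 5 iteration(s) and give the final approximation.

Equation: e^(-x) = x
Fixed-point form: x = e^(-x)
x₀ = 0.33

x_1 = g(0.330000) = 0.718924
x_2 = g(0.718924) = 0.487276
x_3 = g(0.487276) = 0.614297
x_4 = g(0.614297) = 0.541021
x_5 = g(0.541021) = 0.582154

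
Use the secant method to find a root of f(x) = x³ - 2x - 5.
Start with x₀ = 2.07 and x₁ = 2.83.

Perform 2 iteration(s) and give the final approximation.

f(x) = x³ - 2x - 5
x₀ = 2.07, x₁ = 2.83

Secant formula: x_{n+1} = x_n - f(x_n)(x_n - x_{n-1})/(f(x_n) - f(x_{n-1}))

Iteration 1:
  f(2.070000) = -0.270257
  f(2.830000) = 12.005187
  x_2 = 2.830000 - 12.005187×(2.830000 - 2.070000)/(12.005187 - (-0.270257))
       = 2.086732
Iteration 2:
  f(2.830000) = 12.005187
  f(2.086732) = -0.086891
  x_3 = 2.086732 - (-0.086891)×(2.086732 - 2.830000)/(-0.086891 - 12.005187)
       = 2.092073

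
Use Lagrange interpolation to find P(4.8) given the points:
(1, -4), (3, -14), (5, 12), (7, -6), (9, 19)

Lagrange interpolation formula:
P(x) = Σ yᵢ × Lᵢ(x)
where Lᵢ(x) = Π_{j≠i} (x - xⱼ)/(xᵢ - xⱼ)

L_0(4.8) = (4.8 - 3)/(1 - 3) × (4.8 - 5)/(1 - 5) × (4.8 - 7)/(1 - 7) × (4.8 - 9)/(1 - 9) = -0.008663
L_1(4.8) = (4.8 - 1)/(3 - 1) × (4.8 - 5)/(3 - 5) × (4.8 - 7)/(3 - 7) × (4.8 - 9)/(3 - 9) = 0.073150
L_2(4.8) = (4.8 - 1)/(5 - 1) × (4.8 - 3)/(5 - 3) × (4.8 - 7)/(5 - 7) × (4.8 - 9)/(5 - 9) = 0.987525
L_3(4.8) = (4.8 - 1)/(7 - 1) × (4.8 - 3)/(7 - 3) × (4.8 - 5)/(7 - 5) × (4.8 - 9)/(7 - 9) = -0.059850
L_4(4.8) = (4.8 - 1)/(9 - 1) × (4.8 - 3)/(9 - 3) × (4.8 - 5)/(9 - 5) × (4.8 - 7)/(9 - 7) = 0.007838

P(4.8) = (-4)×L_0(4.8) + (-14)×L_1(4.8) + 12×L_2(4.8) + (-6)×L_3(4.8) + 19×L_4(4.8)
P(4.8) = 11.368862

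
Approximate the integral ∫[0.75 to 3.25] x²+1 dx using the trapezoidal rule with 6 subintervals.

f(x) = x²+1
a = 0.75, b = 3.25, n = 6
h = (b - a)/n = 0.416667

Trapezoidal rule: (h/2)[f(x₀) + 2f(x₁) + 2f(x₂) + ... + f(xₙ)]

x_0 = 0.7500, f(x_0) = 1.562500, coefficient = 1
x_1 = 1.1667, f(x_1) = 2.361111, coefficient = 2
x_2 = 1.5833, f(x_2) = 3.506944, coefficient = 2
x_3 = 2.0000, f(x_3) = 5.000000, coefficient = 2
x_4 = 2.4167, f(x_4) = 6.840278, coefficient = 2
x_5 = 2.8333, f(x_5) = 9.027778, coefficient = 2
x_6 = 3.2500, f(x_6) = 11.562500, coefficient = 1

I ≈ (0.416667/2) × 66.597222 = 13.874421
Exact value: 13.802083
Error: 0.072338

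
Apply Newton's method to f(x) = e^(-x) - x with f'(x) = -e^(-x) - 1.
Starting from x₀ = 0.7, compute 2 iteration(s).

f(x) = e^(-x) - x
f'(x) = -e^(-x) - 1
x₀ = 0.7

Newton-Raphson formula: x_{n+1} = x_n - f(x_n)/f'(x_n)

Iteration 1:
  f(0.700000) = -0.203415
  f'(0.700000) = -1.496585
  x_1 = 0.700000 - (-0.203415)/(-1.496585) = 0.564081
Iteration 2:
  f(0.564081) = 0.004802
  f'(0.564081) = -1.568883
  x_2 = 0.564081 - 0.004802/(-1.568883) = 0.567142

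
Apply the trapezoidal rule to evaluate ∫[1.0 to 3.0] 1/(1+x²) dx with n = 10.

f(x) = 1/(1+x²)
a = 1.0, b = 3.0, n = 10
h = (b - a)/n = 0.200000

Trapezoidal rule: (h/2)[f(x₀) + 2f(x₁) + 2f(x₂) + ... + f(xₙ)]

x_0 = 1.0000, f(x_0) = 0.500000, coefficient = 1
x_1 = 1.2000, f(x_1) = 0.409836, coefficient = 2
x_2 = 1.4000, f(x_2) = 0.337838, coefficient = 2
x_3 = 1.6000, f(x_3) = 0.280899, coefficient = 2
x_4 = 1.8000, f(x_4) = 0.235849, coefficient = 2
x_5 = 2.0000, f(x_5) = 0.200000, coefficient = 2
x_6 = 2.2000, f(x_6) = 0.171233, coefficient = 2
x_7 = 2.4000, f(x_7) = 0.147929, coefficient = 2
x_8 = 2.6000, f(x_8) = 0.128866, coefficient = 2
x_9 = 2.8000, f(x_9) = 0.113122, coefficient = 2
x_10 = 3.0000, f(x_10) = 0.100000, coefficient = 1

I ≈ (0.200000/2) × 4.651144 = 0.465114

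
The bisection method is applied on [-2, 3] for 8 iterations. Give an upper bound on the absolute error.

Bisection error bound: |error| ≤ (b-a)/2^n
|error| ≤ (3 - (-2))/2^8 = 5/2^8
|error| ≤ 0.0195312500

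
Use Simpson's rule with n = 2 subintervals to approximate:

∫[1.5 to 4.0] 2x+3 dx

f(x) = 2x+3
a = 1.5, b = 4.0, n = 2
h = (b - a)/n = 1.250000

Simpson's rule: (h/3)[f(x₀) + 4f(x₁) + 2f(x₂) + ... + f(xₙ)]

x_0 = 1.5000, f(x_0) = 6.000000, coefficient = 1
x_1 = 2.7500, f(x_1) = 8.500000, coefficient = 4
x_2 = 4.0000, f(x_2) = 11.000000, coefficient = 1

I ≈ (1.250000/3) × 51.000000 = 21.250000
Exact value: 21.250000
Error: 0.000000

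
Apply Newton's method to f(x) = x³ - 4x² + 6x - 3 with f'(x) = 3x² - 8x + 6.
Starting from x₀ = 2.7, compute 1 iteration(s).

f(x) = x³ - 4x² + 6x - 3
f'(x) = 3x² - 8x + 6
x₀ = 2.7

Newton-Raphson formula: x_{n+1} = x_n - f(x_n)/f'(x_n)

Iteration 1:
  f(2.700000) = 3.723000
  f'(2.700000) = 6.270000
  x_1 = 2.700000 - 3.723000/6.270000 = 2.106220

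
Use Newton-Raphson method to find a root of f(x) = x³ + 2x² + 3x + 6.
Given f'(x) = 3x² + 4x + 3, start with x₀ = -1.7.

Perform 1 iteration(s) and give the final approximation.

f(x) = x³ + 2x² + 3x + 6
f'(x) = 3x² + 4x + 3
x₀ = -1.7

Newton-Raphson formula: x_{n+1} = x_n - f(x_n)/f'(x_n)

Iteration 1:
  f(-1.700000) = 1.767000
  f'(-1.700000) = 4.870000
  x_1 = -1.700000 - 1.767000/4.870000 = -2.062834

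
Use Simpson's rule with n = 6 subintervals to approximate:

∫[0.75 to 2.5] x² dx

f(x) = x²
a = 0.75, b = 2.5, n = 6
h = (b - a)/n = 0.291667

Simpson's rule: (h/3)[f(x₀) + 4f(x₁) + 2f(x₂) + ... + f(xₙ)]

x_0 = 0.7500, f(x_0) = 0.562500, coefficient = 1
x_1 = 1.0417, f(x_1) = 1.085069, coefficient = 4
x_2 = 1.3333, f(x_2) = 1.777778, coefficient = 2
x_3 = 1.6250, f(x_3) = 2.640625, coefficient = 4
x_4 = 1.9167, f(x_4) = 3.673611, coefficient = 2
x_5 = 2.2083, f(x_5) = 4.876736, coefficient = 4
x_6 = 2.5000, f(x_6) = 6.250000, coefficient = 1

I ≈ (0.291667/3) × 52.125000 = 5.067708
Exact value: 5.067708
Error: 0.000000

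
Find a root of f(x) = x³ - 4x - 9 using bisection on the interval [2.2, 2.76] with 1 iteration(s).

f(x) = x³ - 4x - 9
Initial interval: [2.2, 2.76]

Iteration 1:
  c_1 = (2.200000 + 2.760000)/2 = 2.480000
  f(c_1) = f(2.480000) = -3.667008
  f(a) × f(c) ≥ 0, new interval: [2.480000, 2.760000]

After 1 iteration(s), the approximation is c_1 = 2.480000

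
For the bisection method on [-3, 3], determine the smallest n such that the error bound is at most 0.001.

We need (b-a)/2^n ≤ 0.001
(3 - (-3))/2^n ≤ 0.001
6/2^n ≤ 0.001
2^n ≥ 6000
n ≥ log₂(6000) = 12.55
n ≥ 13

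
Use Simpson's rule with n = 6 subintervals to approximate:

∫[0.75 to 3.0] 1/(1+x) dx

f(x) = 1/(1+x)
a = 0.75, b = 3.0, n = 6
h = (b - a)/n = 0.375000

Simpson's rule: (h/3)[f(x₀) + 4f(x₁) + 2f(x₂) + ... + f(xₙ)]

x_0 = 0.7500, f(x_0) = 0.571429, coefficient = 1
x_1 = 1.1250, f(x_1) = 0.470588, coefficient = 4
x_2 = 1.5000, f(x_2) = 0.400000, coefficient = 2
x_3 = 1.8750, f(x_3) = 0.347826, coefficient = 4
x_4 = 2.2500, f(x_4) = 0.307692, coefficient = 2
x_5 = 2.6250, f(x_5) = 0.275862, coefficient = 4
x_6 = 3.0000, f(x_6) = 0.250000, coefficient = 1

I ≈ (0.375000/3) × 6.613919 = 0.826740
Exact value: 0.826679
Error: 0.000061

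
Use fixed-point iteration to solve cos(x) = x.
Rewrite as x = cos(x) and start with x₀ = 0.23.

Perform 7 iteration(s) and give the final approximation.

Equation: cos(x) = x
Fixed-point form: x = cos(x)
x₀ = 0.23

x_1 = g(0.230000) = 0.973666
x_2 = g(0.973666) = 0.562271
x_3 = g(0.562271) = 0.846046
x_4 = g(0.846046) = 0.662948
x_5 = g(0.662948) = 0.788181
x_6 = g(0.788181) = 0.705136
x_7 = g(0.705136) = 0.761523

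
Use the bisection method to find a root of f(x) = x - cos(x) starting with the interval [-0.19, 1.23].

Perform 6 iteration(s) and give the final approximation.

f(x) = x - cos(x)
Initial interval: [-0.19, 1.23]

Iteration 1:
  c_1 = (-0.190000 + 1.230000)/2 = 0.520000
  f(c_1) = f(0.520000) = -0.347819
  f(a) × f(c) ≥ 0, new interval: [0.520000, 1.230000]
Iteration 2:
  c_2 = (0.520000 + 1.230000)/2 = 0.875000
  f(c_2) = f(0.875000) = 0.234003
  f(a) × f(c) < 0, new interval: [0.520000, 0.875000]
Iteration 3:
  c_3 = (0.520000 + 0.875000)/2 = 0.697500
  f(c_3) = f(0.697500) = -0.068950
  f(a) × f(c) ≥ 0, new interval: [0.697500, 0.875000]
Iteration 4:
  c_4 = (0.697500 + 0.875000)/2 = 0.786250
  f(c_4) = f(0.786250) = 0.079746
  f(a) × f(c) < 0, new interval: [0.697500, 0.786250]
Iteration 5:
  c_5 = (0.697500 + 0.786250)/2 = 0.741875
  f(c_5) = f(0.741875) = 0.004672
  f(a) × f(c) < 0, new interval: [0.697500, 0.741875]
Iteration 6:
  c_6 = (0.697500 + 0.741875)/2 = 0.719688
  f(c_6) = f(0.719688) = -0.032324
  f(a) × f(c) ≥ 0, new interval: [0.719688, 0.741875]

After 6 iteration(s), the approximation is c_6 = 0.719688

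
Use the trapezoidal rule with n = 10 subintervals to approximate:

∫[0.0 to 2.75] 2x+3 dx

f(x) = 2x+3
a = 0.0, b = 2.75, n = 10
h = (b - a)/n = 0.275000

Trapezoidal rule: (h/2)[f(x₀) + 2f(x₁) + 2f(x₂) + ... + f(xₙ)]

x_0 = 0.0000, f(x_0) = 3.000000, coefficient = 1
x_1 = 0.2750, f(x_1) = 3.550000, coefficient = 2
x_2 = 0.5500, f(x_2) = 4.100000, coefficient = 2
x_3 = 0.8250, f(x_3) = 4.650000, coefficient = 2
x_4 = 1.1000, f(x_4) = 5.200000, coefficient = 2
x_5 = 1.3750, f(x_5) = 5.750000, coefficient = 2
x_6 = 1.6500, f(x_6) = 6.300000, coefficient = 2
x_7 = 1.9250, f(x_7) = 6.850000, coefficient = 2
x_8 = 2.2000, f(x_8) = 7.400000, coefficient = 2
x_9 = 2.4750, f(x_9) = 7.950000, coefficient = 2
x_10 = 2.7500, f(x_10) = 8.500000, coefficient = 1

I ≈ (0.275000/2) × 115.000000 = 15.812500
Exact value: 15.812500
Error: 0.000000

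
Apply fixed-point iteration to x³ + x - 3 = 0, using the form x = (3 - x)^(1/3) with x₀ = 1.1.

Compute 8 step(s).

Equation: x³ + x - 3 = 0
Fixed-point form: x = (3 - x)^(1/3)
x₀ = 1.1

x_1 = g(1.100000) = 1.238562
x_2 = g(1.238562) = 1.207691
x_3 = g(1.207691) = 1.214705
x_4 = g(1.214705) = 1.213119
x_5 = g(1.213119) = 1.213478
x_6 = g(1.213478) = 1.213397
x_7 = g(1.213397) = 1.213415
x_8 = g(1.213415) = 1.213411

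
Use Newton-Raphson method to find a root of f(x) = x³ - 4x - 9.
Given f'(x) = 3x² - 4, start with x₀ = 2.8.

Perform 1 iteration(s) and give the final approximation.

f(x) = x³ - 4x - 9
f'(x) = 3x² - 4
x₀ = 2.8

Newton-Raphson formula: x_{n+1} = x_n - f(x_n)/f'(x_n)

Iteration 1:
  f(2.800000) = 1.752000
  f'(2.800000) = 19.520000
  x_1 = 2.800000 - 1.752000/19.520000 = 2.710246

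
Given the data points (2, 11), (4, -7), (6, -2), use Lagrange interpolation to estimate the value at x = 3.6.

Lagrange interpolation formula:
P(x) = Σ yᵢ × Lᵢ(x)
where Lᵢ(x) = Π_{j≠i} (x - xⱼ)/(xᵢ - xⱼ)

L_0(3.6) = (3.6 - 4)/(2 - 4) × (3.6 - 6)/(2 - 6) = 0.120000
L_1(3.6) = (3.6 - 2)/(4 - 2) × (3.6 - 6)/(4 - 6) = 0.960000
L_2(3.6) = (3.6 - 2)/(6 - 2) × (3.6 - 4)/(6 - 4) = -0.080000

P(3.6) = 11×L_0(3.6) + (-7)×L_1(3.6) + (-2)×L_2(3.6)
P(3.6) = -5.240000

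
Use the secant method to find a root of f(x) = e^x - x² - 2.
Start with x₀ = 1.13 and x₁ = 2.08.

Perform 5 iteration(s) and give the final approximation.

f(x) = e^x - x² - 2
x₀ = 1.13, x₁ = 2.08

Secant formula: x_{n+1} = x_n - f(x_n)(x_n - x_{n-1})/(f(x_n) - f(x_{n-1}))

Iteration 1:
  f(1.130000) = -0.181243
  f(2.080000) = 1.678069
  x_2 = 2.080000 - 1.678069×(2.080000 - 1.130000)/(1.678069 - (-0.181243))
       = 1.222605
Iteration 2:
  f(2.080000) = 1.678069
  f(1.222605) = -0.098740
  x_3 = 1.222605 - (-0.098740)×(1.222605 - 2.080000)/(-0.098740 - 1.678069)
       = 1.270252
Iteration 3:
  f(1.222605) = -0.098740
  f(1.270252) = -0.051790
  x_4 = 1.270252 - (-0.051790)×(1.270252 - 1.222605)/(-0.051790 - (-0.098740))
       = 1.322811
Iteration 4:
  f(1.270252) = -0.051790
  f(1.322811) = 0.004130
  x_5 = 1.322811 - 0.004130×(1.322811 - 1.270252)/(0.004130 - (-0.051790))
       = 1.318929
Iteration 5:
  f(1.322811) = 0.004130
  f(1.318929) = -0.000159
  x_6 = 1.318929 - (-0.000159)×(1.318929 - 1.322811)/(-0.000159 - 0.004130)
       = 1.319073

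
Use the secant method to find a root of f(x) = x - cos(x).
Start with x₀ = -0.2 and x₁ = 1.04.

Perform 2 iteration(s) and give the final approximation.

f(x) = x - cos(x)
x₀ = -0.2, x₁ = 1.04

Secant formula: x_{n+1} = x_n - f(x_n)(x_n - x_{n-1})/(f(x_n) - f(x_{n-1}))

Iteration 1:
  f(-0.200000) = -1.180067
  f(1.040000) = 0.533780
  x_2 = 1.040000 - 0.533780×(1.040000 - (-0.200000))/(0.533780 - (-1.180067))
       = 0.653800
Iteration 2:
  f(1.040000) = 0.533780
  f(0.653800) = -0.139978
  x_3 = 0.653800 - (-0.139978)×(0.653800 - 1.040000)/(-0.139978 - 0.533780)
       = 0.734036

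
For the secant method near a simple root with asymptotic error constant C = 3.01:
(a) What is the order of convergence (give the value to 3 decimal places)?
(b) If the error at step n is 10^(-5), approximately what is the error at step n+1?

(a) Secant method has superlinear convergence with order φ = (1+√5)/2 ≈ 1.618.
    This means |e_{n+1}| ≈ C|e_n|^1.618.

(b) With |e_n| = 10^(-5) and C = 3.01:
    |e_{n+1}| ≈ 3.01 × (10^(-5))^1.618 = 3.01 × 10^(-8.09)

(a) ≈ 1.618 (golden ratio); (b) |e_{n+1}| ≈ 2.446e-08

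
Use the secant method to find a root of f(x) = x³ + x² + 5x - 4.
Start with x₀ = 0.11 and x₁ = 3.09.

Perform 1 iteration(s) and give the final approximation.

f(x) = x³ + x² + 5x - 4
x₀ = 0.11, x₁ = 3.09

Secant formula: x_{n+1} = x_n - f(x_n)(x_n - x_{n-1})/(f(x_n) - f(x_{n-1}))

Iteration 1:
  f(0.110000) = -3.436569
  f(3.090000) = 50.501729
  x_2 = 3.090000 - 50.501729×(3.090000 - 0.110000)/(50.501729 - (-3.436569))
       = 0.299865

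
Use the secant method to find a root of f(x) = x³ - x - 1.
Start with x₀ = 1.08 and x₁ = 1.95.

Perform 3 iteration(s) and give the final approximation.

f(x) = x³ - x - 1
x₀ = 1.08, x₁ = 1.95

Secant formula: x_{n+1} = x_n - f(x_n)(x_n - x_{n-1})/(f(x_n) - f(x_{n-1}))

Iteration 1:
  f(1.080000) = -0.820288
  f(1.950000) = 4.464875
  x_2 = 1.950000 - 4.464875×(1.950000 - 1.080000)/(4.464875 - (-0.820288))
       = 1.215029
Iteration 2:
  f(1.950000) = 4.464875
  f(1.215029) = -0.421287
  x_3 = 1.215029 - (-0.421287)×(1.215029 - 1.950000)/(-0.421287 - 4.464875)
       = 1.278399
Iteration 3:
  f(1.215029) = -0.421287
  f(1.278399) = -0.189108
  x_4 = 1.278399 - (-0.189108)×(1.278399 - 1.215029)/(-0.189108 - (-0.421287))
       = 1.330013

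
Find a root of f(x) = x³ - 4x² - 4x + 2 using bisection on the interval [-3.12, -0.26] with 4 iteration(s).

f(x) = x³ - 4x² - 4x + 2
Initial interval: [-3.12, -0.26]

Iteration 1:
  c_1 = (-3.120000 + (-0.260000))/2 = -1.690000
  f(c_1) = f(-1.690000) = -7.491209
  f(a) × f(c) ≥ 0, new interval: [-1.690000, -0.260000]
Iteration 2:
  c_2 = (-1.690000 + (-0.260000))/2 = -0.975000
  f(c_2) = f(-0.975000) = 1.170641
  f(a) × f(c) < 0, new interval: [-1.690000, -0.975000]
Iteration 3:
  c_3 = (-1.690000 + (-0.975000))/2 = -1.332500
  f(c_3) = f(-1.332500) = -2.138154
  f(a) × f(c) ≥ 0, new interval: [-1.332500, -0.975000]
Iteration 4:
  c_4 = (-1.332500 + (-0.975000))/2 = -1.153750
  f(c_4) = f(-1.153750) = -0.245358
  f(a) × f(c) ≥ 0, new interval: [-1.153750, -0.975000]

After 4 iteration(s), the approximation is c_4 = -1.153750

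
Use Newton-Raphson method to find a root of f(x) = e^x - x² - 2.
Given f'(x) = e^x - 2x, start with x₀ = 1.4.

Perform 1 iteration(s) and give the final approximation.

f(x) = e^x - x² - 2
f'(x) = e^x - 2x
x₀ = 1.4

Newton-Raphson formula: x_{n+1} = x_n - f(x_n)/f'(x_n)

Iteration 1:
  f(1.400000) = 0.095200
  f'(1.400000) = 1.255200
  x_1 = 1.400000 - 0.095200/1.255200 = 1.324156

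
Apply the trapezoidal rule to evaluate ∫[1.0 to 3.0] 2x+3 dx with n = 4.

f(x) = 2x+3
a = 1.0, b = 3.0, n = 4
h = (b - a)/n = 0.500000

Trapezoidal rule: (h/2)[f(x₀) + 2f(x₁) + 2f(x₂) + ... + f(xₙ)]

x_0 = 1.0000, f(x_0) = 5.000000, coefficient = 1
x_1 = 1.5000, f(x_1) = 6.000000, coefficient = 2
x_2 = 2.0000, f(x_2) = 7.000000, coefficient = 2
x_3 = 2.5000, f(x_3) = 8.000000, coefficient = 2
x_4 = 3.0000, f(x_4) = 9.000000, coefficient = 1

I ≈ (0.500000/2) × 56.000000 = 14.000000
Exact value: 14.000000
Error: 0.000000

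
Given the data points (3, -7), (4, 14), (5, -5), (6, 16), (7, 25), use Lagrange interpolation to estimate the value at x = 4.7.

Lagrange interpolation formula:
P(x) = Σ yᵢ × Lᵢ(x)
where Lᵢ(x) = Π_{j≠i} (x - xⱼ)/(xᵢ - xⱼ)

L_0(4.7) = (4.7 - 4)/(3 - 4) × (4.7 - 5)/(3 - 5) × (4.7 - 6)/(3 - 6) × (4.7 - 7)/(3 - 7) = -0.026162
L_1(4.7) = (4.7 - 3)/(4 - 3) × (4.7 - 5)/(4 - 5) × (4.7 - 6)/(4 - 6) × (4.7 - 7)/(4 - 7) = 0.254150
L_2(4.7) = (4.7 - 3)/(5 - 3) × (4.7 - 4)/(5 - 4) × (4.7 - 6)/(5 - 6) × (4.7 - 7)/(5 - 7) = 0.889525
L_3(4.7) = (4.7 - 3)/(6 - 3) × (4.7 - 4)/(6 - 4) × (4.7 - 5)/(6 - 5) × (4.7 - 7)/(6 - 7) = -0.136850
L_4(4.7) = (4.7 - 3)/(7 - 3) × (4.7 - 4)/(7 - 4) × (4.7 - 5)/(7 - 5) × (4.7 - 6)/(7 - 6) = 0.019337

P(4.7) = (-7)×L_0(4.7) + 14×L_1(4.7) + (-5)×L_2(4.7) + 16×L_3(4.7) + 25×L_4(4.7)
P(4.7) = -2.412550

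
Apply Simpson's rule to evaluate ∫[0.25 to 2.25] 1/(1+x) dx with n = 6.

f(x) = 1/(1+x)
a = 0.25, b = 2.25, n = 6
h = (b - a)/n = 0.333333

Simpson's rule: (h/3)[f(x₀) + 4f(x₁) + 2f(x₂) + ... + f(xₙ)]

x_0 = 0.2500, f(x_0) = 0.800000, coefficient = 1
x_1 = 0.5833, f(x_1) = 0.631579, coefficient = 4
x_2 = 0.9167, f(x_2) = 0.521739, coefficient = 2
x_3 = 1.2500, f(x_3) = 0.444444, coefficient = 4
x_4 = 1.5833, f(x_4) = 0.387097, coefficient = 2
x_5 = 1.9167, f(x_5) = 0.342857, coefficient = 4
x_6 = 2.2500, f(x_6) = 0.307692, coefficient = 1

I ≈ (0.333333/3) × 8.600886 = 0.955654
Exact value: 0.955511
Error: 0.000143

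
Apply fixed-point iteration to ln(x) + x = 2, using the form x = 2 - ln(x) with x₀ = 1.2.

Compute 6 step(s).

Equation: ln(x) + x = 2
Fixed-point form: x = 2 - ln(x)
x₀ = 1.2

x_1 = g(1.200000) = 1.817678
x_2 = g(1.817678) = 1.402440
x_3 = g(1.402440) = 1.661786
x_4 = g(1.661786) = 1.492107
x_5 = g(1.492107) = 1.599811
x_6 = g(1.599811) = 1.530115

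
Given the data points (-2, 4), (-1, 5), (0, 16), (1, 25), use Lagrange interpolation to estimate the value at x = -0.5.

Lagrange interpolation formula:
P(x) = Σ yᵢ × Lᵢ(x)
where Lᵢ(x) = Π_{j≠i} (x - xⱼ)/(xᵢ - xⱼ)

L_0(-0.5) = (-0.5 - (-1))/(-2 - (-1)) × (-0.5 - 0)/(-2 - 0) × (-0.5 - 1)/(-2 - 1) = -0.062500
L_1(-0.5) = (-0.5 - (-2))/(-1 - (-2)) × (-0.5 - 0)/(-1 - 0) × (-0.5 - 1)/(-1 - 1) = 0.562500
L_2(-0.5) = (-0.5 - (-2))/(0 - (-2)) × (-0.5 - (-1))/(0 - (-1)) × (-0.5 - 1)/(0 - 1) = 0.562500
L_3(-0.5) = (-0.5 - (-2))/(1 - (-2)) × (-0.5 - (-1))/(1 - (-1)) × (-0.5 - 0)/(1 - 0) = -0.062500

P(-0.5) = 4×L_0(-0.5) + 5×L_1(-0.5) + 16×L_2(-0.5) + 25×L_3(-0.5)
P(-0.5) = 10.000000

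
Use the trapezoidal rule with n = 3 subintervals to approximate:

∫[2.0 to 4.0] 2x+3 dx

f(x) = 2x+3
a = 2.0, b = 4.0, n = 3
h = (b - a)/n = 0.666667

Trapezoidal rule: (h/2)[f(x₀) + 2f(x₁) + 2f(x₂) + ... + f(xₙ)]

x_0 = 2.0000, f(x_0) = 7.000000, coefficient = 1
x_1 = 2.6667, f(x_1) = 8.333333, coefficient = 2
x_2 = 3.3333, f(x_2) = 9.666667, coefficient = 2
x_3 = 4.0000, f(x_3) = 11.000000, coefficient = 1

I ≈ (0.666667/2) × 54.000000 = 18.000000
Exact value: 18.000000
Error: 0.000000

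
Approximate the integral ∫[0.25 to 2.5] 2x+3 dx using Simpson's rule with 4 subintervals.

f(x) = 2x+3
a = 0.25, b = 2.5, n = 4
h = (b - a)/n = 0.562500

Simpson's rule: (h/3)[f(x₀) + 4f(x₁) + 2f(x₂) + ... + f(xₙ)]

x_0 = 0.2500, f(x_0) = 3.500000, coefficient = 1
x_1 = 0.8125, f(x_1) = 4.625000, coefficient = 4
x_2 = 1.3750, f(x_2) = 5.750000, coefficient = 2
x_3 = 1.9375, f(x_3) = 6.875000, coefficient = 4
x_4 = 2.5000, f(x_4) = 8.000000, coefficient = 1

I ≈ (0.562500/3) × 69.000000 = 12.937500
Exact value: 12.937500
Error: 0.000000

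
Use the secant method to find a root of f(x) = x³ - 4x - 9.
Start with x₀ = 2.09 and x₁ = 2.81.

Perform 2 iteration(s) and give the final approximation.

f(x) = x³ - 4x - 9
x₀ = 2.09, x₁ = 2.81

Secant formula: x_{n+1} = x_n - f(x_n)(x_n - x_{n-1})/(f(x_n) - f(x_{n-1}))

Iteration 1:
  f(2.090000) = -8.230671
  f(2.810000) = 1.948041
  x_2 = 2.810000 - 1.948041×(2.810000 - 2.090000)/(1.948041 - (-8.230671))
       = 2.672204
Iteration 2:
  f(2.810000) = 1.948041
  f(2.672204) = -0.607484
  x_3 = 2.672204 - (-0.607484)×(2.672204 - 2.810000)/(-0.607484 - 1.948041)
       = 2.704960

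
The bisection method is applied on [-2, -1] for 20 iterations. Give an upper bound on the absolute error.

Bisection error bound: |error| ≤ (b-a)/2^n
|error| ≤ (-1 - (-2))/2^20 = 1/2^20
|error| ≤ 0.0000009537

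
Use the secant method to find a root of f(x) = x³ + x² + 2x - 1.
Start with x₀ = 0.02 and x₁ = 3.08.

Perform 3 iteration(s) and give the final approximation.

f(x) = x³ + x² + 2x - 1
x₀ = 0.02, x₁ = 3.08

Secant formula: x_{n+1} = x_n - f(x_n)(x_n - x_{n-1})/(f(x_n) - f(x_{n-1}))

Iteration 1:
  f(0.020000) = -0.959592
  f(3.080000) = 43.864512
  x_2 = 3.080000 - 43.864512×(3.080000 - 0.020000)/(43.864512 - (-0.959592))
       = 0.085508
Iteration 2:
  f(3.080000) = 43.864512
  f(0.085508) = -0.821046
  x_3 = 0.085508 - (-0.821046)×(0.085508 - 3.080000)/(-0.821046 - 43.864512)
       = 0.140529
Iteration 3:
  f(0.085508) = -0.821046
  f(0.140529) = -0.696419
  x_4 = 0.140529 - (-0.696419)×(0.140529 - 0.085508)/(-0.696419 - (-0.821046))
       = 0.447983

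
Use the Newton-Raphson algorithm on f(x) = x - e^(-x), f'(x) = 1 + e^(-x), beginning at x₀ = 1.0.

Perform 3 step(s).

f(x) = x - e^(-x)
f'(x) = 1 + e^(-x)
x₀ = 1.0

Newton-Raphson formula: x_{n+1} = x_n - f(x_n)/f'(x_n)

Iteration 1:
  f(1.000000) = 0.632121
  f'(1.000000) = 1.367879
  x_1 = 1.000000 - 0.632121/1.367879 = 0.537883
Iteration 2:
  f(0.537883) = -0.046100
  f'(0.537883) = 1.583983
  x_2 = 0.537883 - (-0.046100)/1.583983 = 0.566987
Iteration 3:
  f(0.566987) = -0.000245
  f'(0.566987) = 1.567232
  x_3 = 0.566987 - (-0.000245)/1.567232 = 0.567143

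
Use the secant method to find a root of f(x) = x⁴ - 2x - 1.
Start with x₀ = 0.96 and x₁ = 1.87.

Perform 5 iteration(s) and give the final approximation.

f(x) = x⁴ - 2x - 1
x₀ = 0.96, x₁ = 1.87

Secant formula: x_{n+1} = x_n - f(x_n)(x_n - x_{n-1})/(f(x_n) - f(x_{n-1}))

Iteration 1:
  f(0.960000) = -2.070653
  f(1.870000) = 7.488310
  x_2 = 1.870000 - 7.488310×(1.870000 - 0.960000)/(7.488310 - (-2.070653))
       = 1.157123
Iteration 2:
  f(1.870000) = 7.488310
  f(1.157123) = -1.521501
  x_3 = 1.157123 - (-1.521501)×(1.157123 - 1.870000)/(-1.521501 - 7.488310)
       = 1.277508
Iteration 3:
  f(1.157123) = -1.521501
  f(1.277508) = -0.891505
  x_4 = 1.277508 - (-0.891505)×(1.277508 - 1.157123)/(-0.891505 - (-1.521501))
       = 1.447864
Iteration 4:
  f(1.277508) = -0.891505
  f(1.447864) = 0.498786
  x_5 = 1.447864 - 0.498786×(1.447864 - 1.277508)/(0.498786 - (-0.891505))
       = 1.386746
Iteration 5:
  f(1.447864) = 0.498786
  f(1.386746) = -0.075313
  x_6 = 1.386746 - (-0.075313)×(1.386746 - 1.447864)/(-0.075313 - 0.498786)
       = 1.394764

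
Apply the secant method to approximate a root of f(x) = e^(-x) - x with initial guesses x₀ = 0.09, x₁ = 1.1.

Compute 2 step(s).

f(x) = e^(-x) - x
x₀ = 0.09, x₁ = 1.1

Secant formula: x_{n+1} = x_n - f(x_n)(x_n - x_{n-1})/(f(x_n) - f(x_{n-1}))

Iteration 1:
  f(0.090000) = 0.823931
  f(1.100000) = -0.767129
  x_2 = 1.100000 - (-0.767129)×(1.100000 - 0.090000)/(-0.767129 - 0.823931)
       = 0.613029
Iteration 2:
  f(1.100000) = -0.767129
  f(0.613029) = -0.071321
  x_3 = 0.613029 - (-0.071321)×(0.613029 - 1.100000)/(-0.071321 - (-0.767129))
       = 0.563114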